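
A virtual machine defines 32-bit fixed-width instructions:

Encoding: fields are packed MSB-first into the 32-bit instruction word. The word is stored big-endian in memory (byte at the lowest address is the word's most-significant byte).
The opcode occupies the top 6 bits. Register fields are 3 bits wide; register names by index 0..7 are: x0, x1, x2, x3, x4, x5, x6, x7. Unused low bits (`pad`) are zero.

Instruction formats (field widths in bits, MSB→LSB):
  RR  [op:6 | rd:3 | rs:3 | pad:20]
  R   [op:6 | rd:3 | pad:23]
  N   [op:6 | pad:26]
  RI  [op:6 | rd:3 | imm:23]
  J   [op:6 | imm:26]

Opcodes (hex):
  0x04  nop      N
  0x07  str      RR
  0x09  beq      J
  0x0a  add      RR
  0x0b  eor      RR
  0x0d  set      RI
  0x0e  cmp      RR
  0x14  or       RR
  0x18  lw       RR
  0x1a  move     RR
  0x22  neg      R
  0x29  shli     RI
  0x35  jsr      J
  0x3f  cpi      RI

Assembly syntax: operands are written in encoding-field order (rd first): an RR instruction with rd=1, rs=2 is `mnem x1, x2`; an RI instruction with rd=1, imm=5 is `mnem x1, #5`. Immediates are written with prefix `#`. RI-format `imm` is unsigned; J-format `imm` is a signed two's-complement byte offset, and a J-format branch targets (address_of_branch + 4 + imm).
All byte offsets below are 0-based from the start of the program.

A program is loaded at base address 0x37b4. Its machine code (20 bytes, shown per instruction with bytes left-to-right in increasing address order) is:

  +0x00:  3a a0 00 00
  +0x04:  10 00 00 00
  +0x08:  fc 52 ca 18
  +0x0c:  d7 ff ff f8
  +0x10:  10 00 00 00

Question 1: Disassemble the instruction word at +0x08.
@+08  big-endian(fc 52 ca 18) = 0xfc52ca18
  top 6b → 0x3f → cpi [RI]
  rd: (w>>23)&0x7=0x0 → x0
  imm: (w>>0)&0x7fffff=0x52ca18 → #5425688

cpi x0, #5425688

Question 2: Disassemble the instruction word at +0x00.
[00] 3a a0 00 00 → 0x3aa00000
  op=0x3aa00000>>26=0xe ⇒ cmp (RR)
  rd@[25:23]=0x5 ⇒ x5
  rs@[22:20]=0x2 ⇒ x2

cmp x5, x2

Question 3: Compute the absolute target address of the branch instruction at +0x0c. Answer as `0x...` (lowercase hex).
0x37bc

+0x0c: d7 ff ff f8 ⇒ word 0xd7fffff8 (big)
  opcode bits[31:26]=0x35: jsr/J
  imm@[25:0]=0x3fffff8 (s26→-8) ⇒ #-8
  target = base 0x37b4 + off 0x0c + 4 + imm -8 = 0x37bc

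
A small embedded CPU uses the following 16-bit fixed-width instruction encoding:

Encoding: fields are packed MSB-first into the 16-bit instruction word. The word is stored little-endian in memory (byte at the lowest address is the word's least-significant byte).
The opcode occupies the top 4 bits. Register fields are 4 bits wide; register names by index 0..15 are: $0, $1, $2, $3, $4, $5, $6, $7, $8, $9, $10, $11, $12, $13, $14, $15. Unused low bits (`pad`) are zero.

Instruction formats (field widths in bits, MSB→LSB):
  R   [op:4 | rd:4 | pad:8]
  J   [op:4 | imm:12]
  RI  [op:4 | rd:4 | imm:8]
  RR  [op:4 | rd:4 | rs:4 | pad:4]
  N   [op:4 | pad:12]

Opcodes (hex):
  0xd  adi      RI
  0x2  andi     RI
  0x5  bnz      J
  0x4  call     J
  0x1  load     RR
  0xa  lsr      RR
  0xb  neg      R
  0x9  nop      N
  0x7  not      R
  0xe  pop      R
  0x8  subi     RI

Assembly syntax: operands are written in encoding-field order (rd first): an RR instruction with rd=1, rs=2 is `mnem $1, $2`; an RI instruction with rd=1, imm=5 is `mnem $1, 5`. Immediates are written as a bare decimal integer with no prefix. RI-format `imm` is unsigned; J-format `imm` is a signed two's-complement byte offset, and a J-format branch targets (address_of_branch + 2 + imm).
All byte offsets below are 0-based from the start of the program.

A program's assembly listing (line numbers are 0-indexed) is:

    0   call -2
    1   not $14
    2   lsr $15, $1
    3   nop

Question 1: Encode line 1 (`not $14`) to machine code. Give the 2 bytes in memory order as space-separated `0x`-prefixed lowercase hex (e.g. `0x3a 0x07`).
1. not fields op=0x7:4|rd=14:4|pad=0:8 → word 7e00h → 00 7e

0x00 0x7e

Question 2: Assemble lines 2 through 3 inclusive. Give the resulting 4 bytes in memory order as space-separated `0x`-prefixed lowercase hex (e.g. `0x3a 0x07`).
line 2 (lsr): pack op=0xa:4|rd=15:4|rs=1:4|pad=0:4 = 0xaf10; little→ 10 af
line 3 (nop): pack op=0x9:4|pad=0:12 = 0x9000; little→ 00 90

0x10 0xaf 0x00 0x90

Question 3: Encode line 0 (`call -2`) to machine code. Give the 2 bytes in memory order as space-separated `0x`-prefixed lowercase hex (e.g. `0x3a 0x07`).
0xfe 0x4f

L0: call op=0x4:4|imm=-2:12 ⇒ 0x4ffe ⇒ little fe 4f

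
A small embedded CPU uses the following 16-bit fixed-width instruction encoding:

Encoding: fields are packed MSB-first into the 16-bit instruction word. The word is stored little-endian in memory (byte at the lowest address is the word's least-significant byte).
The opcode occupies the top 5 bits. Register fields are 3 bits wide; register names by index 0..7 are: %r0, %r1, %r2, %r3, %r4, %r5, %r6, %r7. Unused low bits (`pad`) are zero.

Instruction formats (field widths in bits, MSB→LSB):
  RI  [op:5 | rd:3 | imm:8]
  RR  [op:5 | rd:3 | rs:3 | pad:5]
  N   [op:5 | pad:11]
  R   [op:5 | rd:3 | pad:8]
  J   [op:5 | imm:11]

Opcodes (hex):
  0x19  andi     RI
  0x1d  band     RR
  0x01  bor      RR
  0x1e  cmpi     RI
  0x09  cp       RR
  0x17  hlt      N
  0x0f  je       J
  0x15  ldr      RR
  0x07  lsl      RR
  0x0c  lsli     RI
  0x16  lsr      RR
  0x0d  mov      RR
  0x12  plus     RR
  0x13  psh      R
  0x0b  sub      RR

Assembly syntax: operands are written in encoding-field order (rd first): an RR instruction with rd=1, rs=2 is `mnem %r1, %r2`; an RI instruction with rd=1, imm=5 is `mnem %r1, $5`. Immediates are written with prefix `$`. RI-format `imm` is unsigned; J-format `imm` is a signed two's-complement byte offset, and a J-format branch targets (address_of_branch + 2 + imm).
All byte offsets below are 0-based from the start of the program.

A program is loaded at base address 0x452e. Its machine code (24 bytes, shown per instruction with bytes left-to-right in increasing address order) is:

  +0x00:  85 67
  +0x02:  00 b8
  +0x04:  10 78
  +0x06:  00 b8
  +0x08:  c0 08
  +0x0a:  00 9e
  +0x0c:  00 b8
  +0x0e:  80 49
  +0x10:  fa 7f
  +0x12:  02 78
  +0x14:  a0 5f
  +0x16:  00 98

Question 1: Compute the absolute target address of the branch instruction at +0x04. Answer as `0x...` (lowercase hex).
0x4544

off 0x04: read 10 78 as little → 0x7810
  top 5b → 0xf → je [J]
  imm: (w>>0)&0x7ff=0x10 → $16
  target = base 0x452e + off 0x04 + 2 + imm 16 = 0x4544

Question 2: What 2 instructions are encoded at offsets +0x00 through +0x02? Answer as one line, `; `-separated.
@+00  little-endian(85 67) = 0x6785
  op=0x6785>>11=0xc ⇒ lsli (RI)
  rd: (w>>8)&0x7=0x7 → %r7
  imm: (w>>0)&0xff=0x85 → $133
@+02  little-endian(00 b8) = 0xb800
  op=0xb800>>11=0x17 ⇒ hlt (N)

lsli %r7, $133; hlt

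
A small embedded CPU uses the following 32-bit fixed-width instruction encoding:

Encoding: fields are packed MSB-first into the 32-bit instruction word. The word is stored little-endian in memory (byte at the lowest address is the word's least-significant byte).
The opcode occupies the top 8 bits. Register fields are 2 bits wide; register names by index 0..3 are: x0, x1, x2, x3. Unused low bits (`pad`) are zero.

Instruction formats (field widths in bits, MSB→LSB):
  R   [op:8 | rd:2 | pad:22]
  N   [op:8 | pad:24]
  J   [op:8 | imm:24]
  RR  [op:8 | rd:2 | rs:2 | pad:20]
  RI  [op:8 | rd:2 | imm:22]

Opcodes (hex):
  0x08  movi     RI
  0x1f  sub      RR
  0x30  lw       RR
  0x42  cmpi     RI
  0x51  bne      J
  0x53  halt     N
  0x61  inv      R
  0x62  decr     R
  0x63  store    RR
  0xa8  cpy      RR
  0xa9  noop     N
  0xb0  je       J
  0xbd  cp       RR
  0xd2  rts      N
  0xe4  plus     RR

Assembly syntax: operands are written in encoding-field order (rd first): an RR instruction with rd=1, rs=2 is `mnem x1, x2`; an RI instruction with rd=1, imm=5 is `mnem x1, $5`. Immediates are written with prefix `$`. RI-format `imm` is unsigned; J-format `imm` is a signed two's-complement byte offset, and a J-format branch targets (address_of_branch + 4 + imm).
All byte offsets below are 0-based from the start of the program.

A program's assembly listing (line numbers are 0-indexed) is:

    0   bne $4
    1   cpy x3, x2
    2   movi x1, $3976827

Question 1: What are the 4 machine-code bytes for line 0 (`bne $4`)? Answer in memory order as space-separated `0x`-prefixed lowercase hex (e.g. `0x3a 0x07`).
0x04 0x00 0x00 0x51

0. bne fields op=0x51:8|imm=4:24 → word 51000004h → 04 00 00 51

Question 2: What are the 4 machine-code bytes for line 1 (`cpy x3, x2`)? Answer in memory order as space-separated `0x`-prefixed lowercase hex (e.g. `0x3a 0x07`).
0x00 0x00 0xe0 0xa8

1. cpy fields op=0xa8:8|rd=3:2|rs=2:2|pad=0:20 → word a8e00000h → 00 00 e0 a8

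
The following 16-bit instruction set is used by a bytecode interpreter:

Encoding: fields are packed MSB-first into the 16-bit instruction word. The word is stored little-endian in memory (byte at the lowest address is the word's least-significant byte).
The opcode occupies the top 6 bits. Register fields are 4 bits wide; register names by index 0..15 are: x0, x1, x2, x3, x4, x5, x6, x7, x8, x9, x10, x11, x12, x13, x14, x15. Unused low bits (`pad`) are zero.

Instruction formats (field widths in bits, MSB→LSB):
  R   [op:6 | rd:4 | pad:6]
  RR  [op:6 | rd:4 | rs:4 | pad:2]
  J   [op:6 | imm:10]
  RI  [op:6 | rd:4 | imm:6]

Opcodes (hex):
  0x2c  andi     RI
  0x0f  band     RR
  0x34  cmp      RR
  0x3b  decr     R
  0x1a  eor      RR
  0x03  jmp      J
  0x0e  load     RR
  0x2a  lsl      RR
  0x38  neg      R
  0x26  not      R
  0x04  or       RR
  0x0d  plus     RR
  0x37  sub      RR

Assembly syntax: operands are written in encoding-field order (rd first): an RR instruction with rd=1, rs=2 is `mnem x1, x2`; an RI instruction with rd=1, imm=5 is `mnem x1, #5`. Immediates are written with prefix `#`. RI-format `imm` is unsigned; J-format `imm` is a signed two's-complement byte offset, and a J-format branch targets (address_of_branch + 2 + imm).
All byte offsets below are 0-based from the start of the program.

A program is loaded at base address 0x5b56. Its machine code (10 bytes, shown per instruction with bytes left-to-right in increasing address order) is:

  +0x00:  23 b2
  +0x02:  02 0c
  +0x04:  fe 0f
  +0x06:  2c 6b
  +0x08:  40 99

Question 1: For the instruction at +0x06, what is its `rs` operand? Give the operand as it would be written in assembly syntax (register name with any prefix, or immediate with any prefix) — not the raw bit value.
x11

+0x06: 2c 6b ⇒ word 0x6b2c (little)
  opcode bits[15:10]=0x1a: eor/RR
  rd: (w>>6)&0xf=0xc → x12
  rs: (w>>2)&0xf=0xb → x11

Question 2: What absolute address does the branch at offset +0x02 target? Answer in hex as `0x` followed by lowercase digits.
0x5b5c

+0x02: 02 0c ⇒ word 0x0c02 (little)
  top 6b → 0x3 → jmp [J]
  imm@[9:0]=0x2 ⇒ #2
  target = base 0x5b56 + off 0x02 + 2 + imm 2 = 0x5b5c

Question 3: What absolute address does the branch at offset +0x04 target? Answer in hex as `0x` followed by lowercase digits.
0x5b5a

+0x04: fe 0f ⇒ word 0x0ffe (little)
  top 6b → 0x3 → jmp [J]
  imm: (w>>0)&0x3ff=0x3fe (s10→-2) → #-2
  target = base 0x5b56 + off 0x04 + 2 + imm -2 = 0x5b5a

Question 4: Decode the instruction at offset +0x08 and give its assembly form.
not x5

+0x08: 40 99 ⇒ word 0x9940 (little)
  top 6b → 0x26 → not [R]
  [9:6] rd=5 = x5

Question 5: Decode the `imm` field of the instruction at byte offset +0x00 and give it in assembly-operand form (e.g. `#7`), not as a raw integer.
#35

[00] 23 b2 → 0xb223
  top 6b → 0x2c → andi [RI]
  [9:6] rd=8 = x8
  [5:0] imm=35 = #35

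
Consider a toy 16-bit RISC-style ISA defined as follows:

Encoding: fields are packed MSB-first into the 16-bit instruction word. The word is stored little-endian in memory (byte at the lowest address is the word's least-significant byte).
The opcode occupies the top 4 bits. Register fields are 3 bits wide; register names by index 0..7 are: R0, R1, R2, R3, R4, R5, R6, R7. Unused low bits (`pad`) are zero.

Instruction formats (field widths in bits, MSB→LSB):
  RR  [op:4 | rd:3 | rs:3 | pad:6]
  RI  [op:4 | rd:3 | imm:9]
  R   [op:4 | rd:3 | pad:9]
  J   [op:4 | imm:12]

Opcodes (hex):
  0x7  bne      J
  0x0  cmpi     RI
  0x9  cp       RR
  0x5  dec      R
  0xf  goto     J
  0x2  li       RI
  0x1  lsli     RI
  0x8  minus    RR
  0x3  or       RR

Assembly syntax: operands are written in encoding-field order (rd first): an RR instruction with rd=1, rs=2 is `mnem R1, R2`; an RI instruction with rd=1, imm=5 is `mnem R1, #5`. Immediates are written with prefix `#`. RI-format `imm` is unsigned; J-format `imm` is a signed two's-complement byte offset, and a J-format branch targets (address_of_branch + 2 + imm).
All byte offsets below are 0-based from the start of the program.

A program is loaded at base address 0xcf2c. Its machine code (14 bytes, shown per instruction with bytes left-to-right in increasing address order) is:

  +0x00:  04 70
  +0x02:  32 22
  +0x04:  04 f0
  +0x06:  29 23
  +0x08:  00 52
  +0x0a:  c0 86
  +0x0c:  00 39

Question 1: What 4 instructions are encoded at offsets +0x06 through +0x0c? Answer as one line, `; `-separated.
li R1, #297; dec R1; minus R3, R3; or R4, R4

+0x06: 29 23 ⇒ word 0x2329 (little)
  top 4b → 0x2 → li [RI]
  rd: (w>>9)&0x7=0x1 → R1
  imm: (w>>0)&0x1ff=0x129 → #297
+0x08: 00 52 ⇒ word 0x5200 (little)
  top 4b → 0x5 → dec [R]
  rd: (w>>9)&0x7=0x1 → R1
+0x0a: c0 86 ⇒ word 0x86c0 (little)
  top 4b → 0x8 → minus [RR]
  rd: (w>>9)&0x7=0x3 → R3
  rs: (w>>6)&0x7=0x3 → R3
+0x0c: 00 39 ⇒ word 0x3900 (little)
  top 4b → 0x3 → or [RR]
  rd: (w>>9)&0x7=0x4 → R4
  rs: (w>>6)&0x7=0x4 → R4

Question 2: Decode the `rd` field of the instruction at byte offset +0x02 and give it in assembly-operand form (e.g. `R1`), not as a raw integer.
off 0x02: read 32 22 as little → 0x2232
  op=0x2232>>12=0x2 ⇒ li (RI)
  rd@[11:9]=0x1 ⇒ R1
  imm@[8:0]=0x32 ⇒ #50

R1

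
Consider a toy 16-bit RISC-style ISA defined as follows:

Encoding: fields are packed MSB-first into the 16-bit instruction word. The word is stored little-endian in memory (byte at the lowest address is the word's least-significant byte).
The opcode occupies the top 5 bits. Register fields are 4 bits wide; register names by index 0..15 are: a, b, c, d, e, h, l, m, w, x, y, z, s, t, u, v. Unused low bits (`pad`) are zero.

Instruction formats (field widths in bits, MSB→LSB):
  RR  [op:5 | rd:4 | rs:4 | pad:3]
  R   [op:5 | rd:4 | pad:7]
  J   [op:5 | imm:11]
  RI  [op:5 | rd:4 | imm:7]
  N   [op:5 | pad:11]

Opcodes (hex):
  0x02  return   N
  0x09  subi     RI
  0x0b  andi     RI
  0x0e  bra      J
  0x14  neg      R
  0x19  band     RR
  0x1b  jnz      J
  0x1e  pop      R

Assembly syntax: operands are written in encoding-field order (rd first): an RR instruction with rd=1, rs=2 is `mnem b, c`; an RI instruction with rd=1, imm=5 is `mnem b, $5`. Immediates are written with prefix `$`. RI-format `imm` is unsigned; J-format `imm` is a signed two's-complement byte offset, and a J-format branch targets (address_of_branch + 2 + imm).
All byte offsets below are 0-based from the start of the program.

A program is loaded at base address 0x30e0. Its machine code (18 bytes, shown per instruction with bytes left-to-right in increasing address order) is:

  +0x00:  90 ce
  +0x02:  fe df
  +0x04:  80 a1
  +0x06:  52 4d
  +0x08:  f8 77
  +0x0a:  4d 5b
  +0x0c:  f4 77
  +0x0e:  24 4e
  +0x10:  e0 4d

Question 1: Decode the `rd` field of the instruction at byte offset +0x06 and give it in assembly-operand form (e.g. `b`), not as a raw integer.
off 0x06: read 52 4d as little → 0x4d52
  opcode bits[15:11]=0x9: subi/RI
  rd: (w>>7)&0xf=0xa → y
  imm: (w>>0)&0x7f=0x52 → $82

y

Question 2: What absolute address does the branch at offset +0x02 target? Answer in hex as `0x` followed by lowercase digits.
[02] fe df → 0xdffe
  op=0xdffe>>11=0x1b ⇒ jnz (J)
  imm: (w>>0)&0x7ff=0x7fe (s11→-2) → $-2
  target = base 0x30e0 + off 0x02 + 2 + imm -2 = 0x30e2

0x30e2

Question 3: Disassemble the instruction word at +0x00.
[00] 90 ce → 0xce90
  top 5b → 0x19 → band [RR]
  [10:7] rd=13 = t
  [6:3] rs=2 = c

band t, c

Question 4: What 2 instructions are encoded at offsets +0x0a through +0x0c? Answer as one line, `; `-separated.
[0a] 4d 5b → 0x5b4d
  opcode bits[15:11]=0xb: andi/RI
  rd: (w>>7)&0xf=0x6 → l
  imm: (w>>0)&0x7f=0x4d → $77
[0c] f4 77 → 0x77f4
  opcode bits[15:11]=0xe: bra/J
  imm: (w>>0)&0x7ff=0x7f4 (s11→-12) → $-12

andi l, $77; bra $-12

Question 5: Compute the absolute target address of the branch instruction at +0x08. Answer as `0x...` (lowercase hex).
0x30e2

+0x08: f8 77 ⇒ word 0x77f8 (little)
  opcode bits[15:11]=0xe: bra/J
  [10:0] imm=2040 (s11→-8) = $-8
  target = base 0x30e0 + off 0x08 + 2 + imm -8 = 0x30e2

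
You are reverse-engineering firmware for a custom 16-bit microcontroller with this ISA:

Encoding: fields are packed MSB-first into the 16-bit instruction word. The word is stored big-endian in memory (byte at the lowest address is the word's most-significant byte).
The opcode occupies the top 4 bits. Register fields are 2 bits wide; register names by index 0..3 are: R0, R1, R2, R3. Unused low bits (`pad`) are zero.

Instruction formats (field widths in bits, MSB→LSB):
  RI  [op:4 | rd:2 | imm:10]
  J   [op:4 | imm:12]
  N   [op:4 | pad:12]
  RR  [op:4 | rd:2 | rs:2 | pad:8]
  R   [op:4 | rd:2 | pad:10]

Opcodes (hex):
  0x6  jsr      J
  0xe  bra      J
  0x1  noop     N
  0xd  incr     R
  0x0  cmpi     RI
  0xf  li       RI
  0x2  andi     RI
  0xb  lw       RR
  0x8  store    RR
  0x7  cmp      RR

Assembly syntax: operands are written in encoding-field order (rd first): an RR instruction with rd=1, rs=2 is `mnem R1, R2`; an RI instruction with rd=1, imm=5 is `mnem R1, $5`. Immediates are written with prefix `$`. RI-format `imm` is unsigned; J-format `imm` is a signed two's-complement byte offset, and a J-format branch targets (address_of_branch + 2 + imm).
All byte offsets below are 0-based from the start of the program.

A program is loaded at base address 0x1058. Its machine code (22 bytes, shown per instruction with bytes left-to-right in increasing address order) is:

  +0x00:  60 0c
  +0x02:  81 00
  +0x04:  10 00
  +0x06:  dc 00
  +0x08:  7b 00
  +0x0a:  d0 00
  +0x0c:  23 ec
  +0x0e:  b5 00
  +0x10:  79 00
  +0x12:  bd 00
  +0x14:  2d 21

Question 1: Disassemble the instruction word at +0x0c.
@+0c  big-endian(23 ec) = 0x23ec
  opcode bits[15:12]=0x2: andi/RI
  [11:10] rd=0 = R0
  [9:0] imm=1004 = $1004

andi R0, $1004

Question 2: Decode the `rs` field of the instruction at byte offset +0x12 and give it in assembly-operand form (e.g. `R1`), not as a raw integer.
R1

[12] bd 00 → 0xbd00
  op=0xbd00>>12=0xb ⇒ lw (RR)
  rd: (w>>10)&0x3=0x3 → R3
  rs: (w>>8)&0x3=0x1 → R1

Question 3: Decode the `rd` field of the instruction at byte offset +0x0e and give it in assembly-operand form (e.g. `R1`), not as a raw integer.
@+0e  big-endian(b5 00) = 0xb500
  top 4b → 0xb → lw [RR]
  rd@[11:10]=0x1 ⇒ R1
  rs@[9:8]=0x1 ⇒ R1

R1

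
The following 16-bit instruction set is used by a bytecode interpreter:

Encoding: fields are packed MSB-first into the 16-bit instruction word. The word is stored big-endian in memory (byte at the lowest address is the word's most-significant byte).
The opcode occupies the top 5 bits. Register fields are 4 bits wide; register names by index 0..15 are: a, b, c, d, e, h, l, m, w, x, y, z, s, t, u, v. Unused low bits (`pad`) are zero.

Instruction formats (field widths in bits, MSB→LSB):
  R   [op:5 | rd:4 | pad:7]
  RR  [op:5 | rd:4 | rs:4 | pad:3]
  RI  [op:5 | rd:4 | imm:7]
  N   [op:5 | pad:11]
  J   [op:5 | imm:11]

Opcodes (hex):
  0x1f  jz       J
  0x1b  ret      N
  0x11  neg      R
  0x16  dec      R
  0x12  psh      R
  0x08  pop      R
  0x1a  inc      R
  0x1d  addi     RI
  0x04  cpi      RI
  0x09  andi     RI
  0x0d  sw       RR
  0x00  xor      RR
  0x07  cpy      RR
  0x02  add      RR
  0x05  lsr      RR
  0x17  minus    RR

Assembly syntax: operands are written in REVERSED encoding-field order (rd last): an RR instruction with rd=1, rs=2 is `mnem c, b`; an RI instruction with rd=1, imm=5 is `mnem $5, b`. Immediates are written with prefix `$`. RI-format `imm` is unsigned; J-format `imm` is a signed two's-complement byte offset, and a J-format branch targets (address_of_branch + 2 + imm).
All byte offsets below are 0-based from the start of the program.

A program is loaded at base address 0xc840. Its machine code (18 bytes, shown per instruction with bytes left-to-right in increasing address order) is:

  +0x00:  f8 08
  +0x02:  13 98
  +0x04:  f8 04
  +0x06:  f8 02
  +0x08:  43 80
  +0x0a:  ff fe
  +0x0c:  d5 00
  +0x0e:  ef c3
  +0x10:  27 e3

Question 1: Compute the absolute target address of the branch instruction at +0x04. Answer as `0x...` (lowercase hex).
+0x04: f8 04 ⇒ word 0xf804 (big)
  top 5b → 0x1f → jz [J]
  imm@[10:0]=0x4 ⇒ $4
  target = base 0xc840 + off 0x04 + 2 + imm 4 = 0xc84a

0xc84a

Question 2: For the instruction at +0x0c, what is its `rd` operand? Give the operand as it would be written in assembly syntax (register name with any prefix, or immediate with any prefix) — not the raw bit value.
+0x0c: d5 00 ⇒ word 0xd500 (big)
  opcode bits[15:11]=0x1a: inc/R
  rd@[10:7]=0xa ⇒ y

y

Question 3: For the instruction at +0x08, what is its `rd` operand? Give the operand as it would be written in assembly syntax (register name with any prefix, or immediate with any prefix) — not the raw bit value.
+0x08: 43 80 ⇒ word 0x4380 (big)
  opcode bits[15:11]=0x8: pop/R
  [10:7] rd=7 = m

m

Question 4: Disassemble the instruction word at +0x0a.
off 0x0a: read ff fe as big → 0xfffe
  opcode bits[15:11]=0x1f: jz/J
  imm: (w>>0)&0x7ff=0x7fe (s11→-2) → $-2

jz $-2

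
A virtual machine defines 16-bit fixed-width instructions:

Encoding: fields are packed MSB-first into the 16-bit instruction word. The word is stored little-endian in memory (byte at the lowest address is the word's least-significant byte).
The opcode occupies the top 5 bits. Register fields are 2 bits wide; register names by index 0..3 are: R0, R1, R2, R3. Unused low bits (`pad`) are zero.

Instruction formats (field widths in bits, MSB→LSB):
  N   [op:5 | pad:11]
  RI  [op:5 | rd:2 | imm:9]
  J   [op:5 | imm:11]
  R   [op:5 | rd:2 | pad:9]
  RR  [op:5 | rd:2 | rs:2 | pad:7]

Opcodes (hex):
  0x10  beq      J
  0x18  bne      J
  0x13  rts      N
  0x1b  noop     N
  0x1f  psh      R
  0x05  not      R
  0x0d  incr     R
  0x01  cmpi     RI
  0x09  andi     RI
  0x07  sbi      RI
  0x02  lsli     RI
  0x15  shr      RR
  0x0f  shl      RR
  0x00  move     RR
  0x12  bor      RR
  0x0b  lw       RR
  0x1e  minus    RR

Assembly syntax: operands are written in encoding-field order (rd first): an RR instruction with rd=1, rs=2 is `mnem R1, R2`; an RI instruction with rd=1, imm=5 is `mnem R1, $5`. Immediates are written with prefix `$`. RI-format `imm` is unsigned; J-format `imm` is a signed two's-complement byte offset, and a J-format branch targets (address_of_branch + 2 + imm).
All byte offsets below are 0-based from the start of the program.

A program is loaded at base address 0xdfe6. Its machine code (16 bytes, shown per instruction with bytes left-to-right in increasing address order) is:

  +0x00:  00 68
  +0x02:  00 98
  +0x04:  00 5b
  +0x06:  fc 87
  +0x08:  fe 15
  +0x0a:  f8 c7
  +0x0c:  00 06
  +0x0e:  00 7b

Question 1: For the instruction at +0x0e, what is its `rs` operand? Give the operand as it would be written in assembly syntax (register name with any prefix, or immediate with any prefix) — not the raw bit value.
[0e] 00 7b → 0x7b00
  top 5b → 0xf → shl [RR]
  [10:9] rd=1 = R1
  [8:7] rs=2 = R2

R2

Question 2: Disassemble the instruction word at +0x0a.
bne $-8

@+0a  little-endian(f8 c7) = 0xc7f8
  top 5b → 0x18 → bne [J]
  imm: (w>>0)&0x7ff=0x7f8 (s11→-8) → $-8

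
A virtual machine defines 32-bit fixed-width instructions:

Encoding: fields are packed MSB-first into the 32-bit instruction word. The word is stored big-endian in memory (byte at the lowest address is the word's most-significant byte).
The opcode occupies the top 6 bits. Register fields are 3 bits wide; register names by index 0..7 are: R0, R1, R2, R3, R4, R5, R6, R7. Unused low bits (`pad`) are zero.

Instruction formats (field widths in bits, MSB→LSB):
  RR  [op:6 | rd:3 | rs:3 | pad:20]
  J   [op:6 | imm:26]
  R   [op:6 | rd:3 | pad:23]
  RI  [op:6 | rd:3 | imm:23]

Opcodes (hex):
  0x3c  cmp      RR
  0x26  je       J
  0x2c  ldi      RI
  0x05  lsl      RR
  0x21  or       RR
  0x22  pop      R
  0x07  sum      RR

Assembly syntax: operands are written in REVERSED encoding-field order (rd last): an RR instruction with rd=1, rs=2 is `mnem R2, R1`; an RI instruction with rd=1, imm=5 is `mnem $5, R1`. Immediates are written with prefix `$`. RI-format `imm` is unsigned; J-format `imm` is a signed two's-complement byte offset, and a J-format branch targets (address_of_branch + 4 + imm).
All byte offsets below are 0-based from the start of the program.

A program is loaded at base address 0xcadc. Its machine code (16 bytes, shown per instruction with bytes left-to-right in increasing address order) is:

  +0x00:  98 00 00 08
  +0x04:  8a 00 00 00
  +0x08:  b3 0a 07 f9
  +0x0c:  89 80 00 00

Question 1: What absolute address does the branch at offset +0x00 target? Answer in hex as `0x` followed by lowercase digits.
0xcae8

+0x00: 98 00 00 08 ⇒ word 0x98000008 (big)
  opcode bits[31:26]=0x26: je/J
  imm: (w>>0)&0x3ffffff=0x8 → $8
  target = base 0xcadc + off 0x00 + 4 + imm 8 = 0xcae8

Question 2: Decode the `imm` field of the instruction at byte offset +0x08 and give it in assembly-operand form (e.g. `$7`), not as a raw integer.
off 0x08: read b3 0a 07 f9 as big → 0xb30a07f9
  op=0xb30a07f9>>26=0x2c ⇒ ldi (RI)
  [25:23] rd=6 = R6
  [22:0] imm=657401 = $657401

$657401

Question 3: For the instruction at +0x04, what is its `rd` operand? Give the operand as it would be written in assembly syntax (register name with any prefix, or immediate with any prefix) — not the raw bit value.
R4

[04] 8a 00 00 00 → 0x8a000000
  op=0x8a000000>>26=0x22 ⇒ pop (R)
  rd@[25:23]=0x4 ⇒ R4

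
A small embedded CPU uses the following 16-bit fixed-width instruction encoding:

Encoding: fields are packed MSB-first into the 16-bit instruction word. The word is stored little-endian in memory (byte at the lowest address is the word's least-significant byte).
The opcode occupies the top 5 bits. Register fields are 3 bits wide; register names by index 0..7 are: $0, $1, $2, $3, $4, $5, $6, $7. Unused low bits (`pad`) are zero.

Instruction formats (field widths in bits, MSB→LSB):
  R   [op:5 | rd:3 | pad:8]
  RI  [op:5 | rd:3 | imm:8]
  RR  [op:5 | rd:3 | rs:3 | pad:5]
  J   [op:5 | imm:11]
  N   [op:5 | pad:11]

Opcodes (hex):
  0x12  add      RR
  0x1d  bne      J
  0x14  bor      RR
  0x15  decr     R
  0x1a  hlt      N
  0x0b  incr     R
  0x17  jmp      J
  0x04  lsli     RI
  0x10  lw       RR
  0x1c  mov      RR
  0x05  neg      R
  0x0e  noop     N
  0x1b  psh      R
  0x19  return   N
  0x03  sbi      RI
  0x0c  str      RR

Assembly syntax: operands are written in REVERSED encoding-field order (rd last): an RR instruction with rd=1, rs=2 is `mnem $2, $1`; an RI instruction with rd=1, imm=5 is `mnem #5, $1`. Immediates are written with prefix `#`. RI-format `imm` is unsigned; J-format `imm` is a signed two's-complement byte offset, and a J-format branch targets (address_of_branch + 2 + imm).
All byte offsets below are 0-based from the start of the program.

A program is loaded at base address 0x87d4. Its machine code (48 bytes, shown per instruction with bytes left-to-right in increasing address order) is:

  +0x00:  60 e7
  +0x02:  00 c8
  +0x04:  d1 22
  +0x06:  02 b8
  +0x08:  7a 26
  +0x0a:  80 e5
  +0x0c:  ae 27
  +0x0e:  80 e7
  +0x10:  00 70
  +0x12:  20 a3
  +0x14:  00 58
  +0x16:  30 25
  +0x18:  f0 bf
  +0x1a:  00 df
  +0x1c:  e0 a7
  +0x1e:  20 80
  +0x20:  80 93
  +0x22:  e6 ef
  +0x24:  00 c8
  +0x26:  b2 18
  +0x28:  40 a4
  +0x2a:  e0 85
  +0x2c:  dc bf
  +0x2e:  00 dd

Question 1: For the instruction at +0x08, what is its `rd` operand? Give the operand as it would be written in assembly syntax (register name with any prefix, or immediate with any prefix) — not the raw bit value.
$6

@+08  little-endian(7a 26) = 0x267a
  top 5b → 0x4 → lsli [RI]
  [10:8] rd=6 = $6
  [7:0] imm=122 = #122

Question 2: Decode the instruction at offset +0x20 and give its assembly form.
[20] 80 93 → 0x9380
  opcode bits[15:11]=0x12: add/RR
  [10:8] rd=3 = $3
  [7:5] rs=4 = $4

add $4, $3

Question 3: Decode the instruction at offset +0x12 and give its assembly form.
+0x12: 20 a3 ⇒ word 0xa320 (little)
  op=0xa320>>11=0x14 ⇒ bor (RR)
  rd: (w>>8)&0x7=0x3 → $3
  rs: (w>>5)&0x7=0x1 → $1

bor $1, $3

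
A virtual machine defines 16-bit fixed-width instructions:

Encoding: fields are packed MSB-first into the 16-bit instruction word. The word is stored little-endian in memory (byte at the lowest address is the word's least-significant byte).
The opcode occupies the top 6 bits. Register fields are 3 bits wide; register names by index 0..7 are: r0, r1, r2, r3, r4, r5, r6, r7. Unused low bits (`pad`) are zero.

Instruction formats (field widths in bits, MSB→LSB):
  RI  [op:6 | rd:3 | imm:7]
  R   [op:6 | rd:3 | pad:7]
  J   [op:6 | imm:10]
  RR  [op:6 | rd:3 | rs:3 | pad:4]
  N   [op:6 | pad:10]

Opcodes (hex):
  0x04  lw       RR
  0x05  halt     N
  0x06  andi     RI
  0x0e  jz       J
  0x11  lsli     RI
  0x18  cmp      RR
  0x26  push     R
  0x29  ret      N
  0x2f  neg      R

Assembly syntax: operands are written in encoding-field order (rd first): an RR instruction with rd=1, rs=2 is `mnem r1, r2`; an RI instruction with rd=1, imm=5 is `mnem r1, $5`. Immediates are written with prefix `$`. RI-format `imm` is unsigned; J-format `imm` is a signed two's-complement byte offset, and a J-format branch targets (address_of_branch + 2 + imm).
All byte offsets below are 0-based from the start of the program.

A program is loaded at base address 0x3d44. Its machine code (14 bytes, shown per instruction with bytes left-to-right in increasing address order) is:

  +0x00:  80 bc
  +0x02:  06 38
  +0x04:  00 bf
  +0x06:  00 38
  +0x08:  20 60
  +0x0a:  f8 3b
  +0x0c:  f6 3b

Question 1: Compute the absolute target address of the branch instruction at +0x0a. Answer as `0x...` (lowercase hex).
off 0x0a: read f8 3b as little → 0x3bf8
  opcode bits[15:10]=0xe: jz/J
  imm@[9:0]=0x3f8 (s10→-8) ⇒ $-8
  target = base 0x3d44 + off 0x0a + 2 + imm -8 = 0x3d48

0x3d48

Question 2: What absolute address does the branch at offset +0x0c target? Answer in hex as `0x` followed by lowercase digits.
0x3d48

off 0x0c: read f6 3b as little → 0x3bf6
  top 6b → 0xe → jz [J]
  imm@[9:0]=0x3f6 (s10→-10) ⇒ $-10
  target = base 0x3d44 + off 0x0c + 2 + imm -10 = 0x3d48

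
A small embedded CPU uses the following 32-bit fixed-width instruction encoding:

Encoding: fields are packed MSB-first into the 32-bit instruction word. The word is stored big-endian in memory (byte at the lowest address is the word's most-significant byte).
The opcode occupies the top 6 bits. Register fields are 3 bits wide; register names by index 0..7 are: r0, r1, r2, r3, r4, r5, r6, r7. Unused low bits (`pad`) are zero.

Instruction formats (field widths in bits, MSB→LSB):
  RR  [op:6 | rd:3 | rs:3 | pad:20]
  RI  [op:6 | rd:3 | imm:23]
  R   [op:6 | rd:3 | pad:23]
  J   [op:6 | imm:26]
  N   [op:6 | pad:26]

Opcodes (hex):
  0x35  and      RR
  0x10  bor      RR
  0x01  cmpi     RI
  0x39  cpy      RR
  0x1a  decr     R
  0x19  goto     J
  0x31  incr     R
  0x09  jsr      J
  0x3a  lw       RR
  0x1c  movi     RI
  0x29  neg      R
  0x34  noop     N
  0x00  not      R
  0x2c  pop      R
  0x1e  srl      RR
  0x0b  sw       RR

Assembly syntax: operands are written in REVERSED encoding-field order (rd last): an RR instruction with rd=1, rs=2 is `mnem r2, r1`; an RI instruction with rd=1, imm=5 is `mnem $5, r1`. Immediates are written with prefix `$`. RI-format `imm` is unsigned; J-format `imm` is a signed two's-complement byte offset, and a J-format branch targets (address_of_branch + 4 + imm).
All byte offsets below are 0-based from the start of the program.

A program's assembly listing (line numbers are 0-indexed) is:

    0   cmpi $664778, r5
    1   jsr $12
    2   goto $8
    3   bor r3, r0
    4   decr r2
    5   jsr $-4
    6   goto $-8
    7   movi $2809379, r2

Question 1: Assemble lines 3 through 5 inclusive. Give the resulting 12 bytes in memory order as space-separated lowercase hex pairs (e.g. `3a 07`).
3. bor fields op=0x10:6|rd=0:3|rs=3:3|pad=0:20 → word 40300000h → 40 30 00 00
4. decr fields op=0x1a:6|rd=2:3|pad=0:23 → word 69000000h → 69 00 00 00
5. jsr fields op=0x9:6|imm=-4:26 → word 27fffffch → 27 ff ff fc

40 30 00 00 69 00 00 00 27 ff ff fc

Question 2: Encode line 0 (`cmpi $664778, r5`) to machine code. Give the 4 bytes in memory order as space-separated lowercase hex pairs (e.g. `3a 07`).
L0: cmpi op=0x1:6|rd=5:3|imm=664778:23 ⇒ 0x068a24ca ⇒ big 06 8a 24 ca

06 8a 24 ca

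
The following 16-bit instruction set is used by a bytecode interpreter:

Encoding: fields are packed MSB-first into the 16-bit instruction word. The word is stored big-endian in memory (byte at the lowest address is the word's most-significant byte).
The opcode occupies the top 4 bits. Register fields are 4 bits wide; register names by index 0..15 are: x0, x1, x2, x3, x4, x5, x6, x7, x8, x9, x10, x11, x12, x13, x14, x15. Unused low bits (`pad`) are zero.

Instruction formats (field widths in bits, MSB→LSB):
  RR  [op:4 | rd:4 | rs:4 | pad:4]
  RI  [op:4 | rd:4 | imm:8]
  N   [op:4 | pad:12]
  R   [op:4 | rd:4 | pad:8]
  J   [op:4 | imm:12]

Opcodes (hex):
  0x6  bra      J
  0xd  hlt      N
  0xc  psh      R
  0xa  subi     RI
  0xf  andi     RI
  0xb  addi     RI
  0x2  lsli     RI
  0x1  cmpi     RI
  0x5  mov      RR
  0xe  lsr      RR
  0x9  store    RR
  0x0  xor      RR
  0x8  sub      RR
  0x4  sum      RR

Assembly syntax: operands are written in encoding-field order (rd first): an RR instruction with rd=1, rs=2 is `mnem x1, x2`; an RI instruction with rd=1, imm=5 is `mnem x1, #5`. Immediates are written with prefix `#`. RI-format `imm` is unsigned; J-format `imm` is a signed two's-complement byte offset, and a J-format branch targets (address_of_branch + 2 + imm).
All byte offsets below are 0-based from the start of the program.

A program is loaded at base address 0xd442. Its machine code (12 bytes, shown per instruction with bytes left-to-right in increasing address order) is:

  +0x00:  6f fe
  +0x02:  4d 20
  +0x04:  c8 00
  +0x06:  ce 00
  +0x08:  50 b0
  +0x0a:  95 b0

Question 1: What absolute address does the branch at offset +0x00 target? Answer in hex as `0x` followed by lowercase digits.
0xd442

@+00  big-endian(6f fe) = 0x6ffe
  top 4b → 0x6 → bra [J]
  imm@[11:0]=0xffe (s12→-2) ⇒ #-2
  target = base 0xd442 + off 0x00 + 2 + imm -2 = 0xd442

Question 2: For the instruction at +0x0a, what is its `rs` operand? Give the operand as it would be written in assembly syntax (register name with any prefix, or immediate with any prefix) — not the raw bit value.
x11

+0x0a: 95 b0 ⇒ word 0x95b0 (big)
  op=0x95b0>>12=0x9 ⇒ store (RR)
  rd: (w>>8)&0xf=0x5 → x5
  rs: (w>>4)&0xf=0xb → x11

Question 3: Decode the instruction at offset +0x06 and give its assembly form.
psh x14

@+06  big-endian(ce 00) = 0xce00
  op=0xce00>>12=0xc ⇒ psh (R)
  rd: (w>>8)&0xf=0xe → x14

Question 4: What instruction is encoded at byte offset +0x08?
mov x0, x11

@+08  big-endian(50 b0) = 0x50b0
  top 4b → 0x5 → mov [RR]
  rd: (w>>8)&0xf=0x0 → x0
  rs: (w>>4)&0xf=0xb → x11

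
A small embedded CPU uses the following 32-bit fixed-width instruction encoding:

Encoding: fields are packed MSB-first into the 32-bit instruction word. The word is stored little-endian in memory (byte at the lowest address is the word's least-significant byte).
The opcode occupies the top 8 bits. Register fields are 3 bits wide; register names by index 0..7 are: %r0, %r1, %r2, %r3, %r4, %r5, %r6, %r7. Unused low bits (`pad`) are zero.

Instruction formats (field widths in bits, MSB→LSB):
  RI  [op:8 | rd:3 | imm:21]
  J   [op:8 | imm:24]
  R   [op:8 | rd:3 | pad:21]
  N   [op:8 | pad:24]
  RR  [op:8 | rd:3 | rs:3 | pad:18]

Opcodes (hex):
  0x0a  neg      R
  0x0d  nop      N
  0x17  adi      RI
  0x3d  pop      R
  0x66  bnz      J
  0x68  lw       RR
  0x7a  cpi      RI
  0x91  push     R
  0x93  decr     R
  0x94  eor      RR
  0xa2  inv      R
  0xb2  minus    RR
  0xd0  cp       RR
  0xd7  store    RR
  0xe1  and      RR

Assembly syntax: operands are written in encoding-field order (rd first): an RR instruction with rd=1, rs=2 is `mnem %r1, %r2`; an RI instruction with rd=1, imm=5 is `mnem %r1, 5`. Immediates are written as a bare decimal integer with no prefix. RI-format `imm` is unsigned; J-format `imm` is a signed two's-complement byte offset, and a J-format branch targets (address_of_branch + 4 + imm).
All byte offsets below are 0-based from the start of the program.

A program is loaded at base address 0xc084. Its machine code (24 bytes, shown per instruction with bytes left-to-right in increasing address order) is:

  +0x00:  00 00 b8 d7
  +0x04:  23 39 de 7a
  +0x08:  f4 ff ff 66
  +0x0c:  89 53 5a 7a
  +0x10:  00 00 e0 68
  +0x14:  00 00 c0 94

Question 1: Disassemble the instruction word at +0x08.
@+08  little-endian(f4 ff ff 66) = 0x66fffff4
  opcode bits[31:24]=0x66: bnz/J
  [23:0] imm=16777204 (s24→-12) = -12

bnz -12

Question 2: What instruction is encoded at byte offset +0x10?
lw %r7, %r0

[10] 00 00 e0 68 → 0x68e00000
  op=0x68e00000>>24=0x68 ⇒ lw (RR)
  [23:21] rd=7 = %r7
  [20:18] rs=0 = %r0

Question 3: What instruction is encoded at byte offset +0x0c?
@+0c  little-endian(89 53 5a 7a) = 0x7a5a5389
  opcode bits[31:24]=0x7a: cpi/RI
  rd: (w>>21)&0x7=0x2 → %r2
  imm: (w>>0)&0x1fffff=0x1a5389 → 1725321

cpi %r2, 1725321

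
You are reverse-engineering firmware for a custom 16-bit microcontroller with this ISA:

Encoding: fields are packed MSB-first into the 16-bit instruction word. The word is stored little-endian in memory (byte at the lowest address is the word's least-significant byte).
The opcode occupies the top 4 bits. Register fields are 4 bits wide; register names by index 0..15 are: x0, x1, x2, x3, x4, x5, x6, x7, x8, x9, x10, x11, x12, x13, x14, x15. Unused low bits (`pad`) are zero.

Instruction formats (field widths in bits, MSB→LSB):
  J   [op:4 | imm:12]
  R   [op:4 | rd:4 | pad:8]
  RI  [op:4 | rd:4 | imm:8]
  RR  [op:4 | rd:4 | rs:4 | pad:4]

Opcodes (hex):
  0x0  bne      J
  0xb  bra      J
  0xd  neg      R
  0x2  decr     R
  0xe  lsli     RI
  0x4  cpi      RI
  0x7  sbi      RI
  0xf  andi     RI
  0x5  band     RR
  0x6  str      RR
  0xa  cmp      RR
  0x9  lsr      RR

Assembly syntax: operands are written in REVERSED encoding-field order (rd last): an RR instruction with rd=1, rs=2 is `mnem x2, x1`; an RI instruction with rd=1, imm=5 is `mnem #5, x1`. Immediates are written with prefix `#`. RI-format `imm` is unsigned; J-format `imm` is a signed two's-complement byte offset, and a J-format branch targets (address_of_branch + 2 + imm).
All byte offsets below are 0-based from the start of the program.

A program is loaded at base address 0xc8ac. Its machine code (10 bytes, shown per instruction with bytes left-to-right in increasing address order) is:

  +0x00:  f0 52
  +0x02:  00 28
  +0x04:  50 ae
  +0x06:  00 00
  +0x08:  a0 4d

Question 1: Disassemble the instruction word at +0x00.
+0x00: f0 52 ⇒ word 0x52f0 (little)
  opcode bits[15:12]=0x5: band/RR
  [11:8] rd=2 = x2
  [7:4] rs=15 = x15

band x15, x2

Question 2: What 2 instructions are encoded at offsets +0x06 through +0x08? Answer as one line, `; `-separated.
bne #0; cpi #160, x13

@+06  little-endian(00 00) = 0x0000
  top 4b → 0x0 → bne [J]
  imm: (w>>0)&0xfff=0x0 → #0
@+08  little-endian(a0 4d) = 0x4da0
  top 4b → 0x4 → cpi [RI]
  rd: (w>>8)&0xf=0xd → x13
  imm: (w>>0)&0xff=0xa0 → #160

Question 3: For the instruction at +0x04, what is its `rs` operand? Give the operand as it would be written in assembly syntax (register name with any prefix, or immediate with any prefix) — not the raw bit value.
x5

+0x04: 50 ae ⇒ word 0xae50 (little)
  op=0xae50>>12=0xa ⇒ cmp (RR)
  rd@[11:8]=0xe ⇒ x14
  rs@[7:4]=0x5 ⇒ x5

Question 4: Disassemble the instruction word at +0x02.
+0x02: 00 28 ⇒ word 0x2800 (little)
  opcode bits[15:12]=0x2: decr/R
  rd@[11:8]=0x8 ⇒ x8

decr x8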